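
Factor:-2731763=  -19^1*61^1*2357^1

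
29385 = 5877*5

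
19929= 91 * 219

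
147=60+87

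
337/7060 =337/7060 =0.05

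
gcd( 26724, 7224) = 12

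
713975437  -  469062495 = 244912942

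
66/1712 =33/856 = 0.04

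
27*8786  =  237222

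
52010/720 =5201/72 = 72.24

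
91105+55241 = 146346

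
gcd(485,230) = 5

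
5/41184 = 5/41184  =  0.00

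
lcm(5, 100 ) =100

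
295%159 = 136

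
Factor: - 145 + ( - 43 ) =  - 2^2* 47^1 = - 188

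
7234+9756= 16990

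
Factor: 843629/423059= 7^( - 1)*13^( - 1)*4649^(-1 )*843629^1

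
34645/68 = 34645/68 = 509.49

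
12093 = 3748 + 8345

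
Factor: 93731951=887^1*105673^1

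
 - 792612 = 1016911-1809523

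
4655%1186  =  1097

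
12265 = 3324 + 8941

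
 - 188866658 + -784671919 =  - 973538577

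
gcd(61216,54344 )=8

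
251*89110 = 22366610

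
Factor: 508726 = 2^1*113^1*2251^1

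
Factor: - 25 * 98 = -2450 = - 2^1*5^2*7^2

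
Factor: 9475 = 5^2*379^1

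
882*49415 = 43584030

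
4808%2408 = 2400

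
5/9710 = 1/1942 = 0.00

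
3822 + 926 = 4748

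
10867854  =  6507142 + 4360712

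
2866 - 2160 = 706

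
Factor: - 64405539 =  - 3^2*11^1*631^1*1031^1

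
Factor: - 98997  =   - 3^1*32999^1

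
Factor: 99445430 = 2^1*5^1*7^1* 19^1*74771^1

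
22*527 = 11594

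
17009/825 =20 + 509/825 = 20.62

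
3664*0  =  0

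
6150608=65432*94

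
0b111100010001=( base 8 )7421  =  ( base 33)3HT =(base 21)8FE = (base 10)3857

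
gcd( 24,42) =6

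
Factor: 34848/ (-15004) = -2^3*3^2*31^(  -  1 ) = - 72/31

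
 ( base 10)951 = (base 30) 11L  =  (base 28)15r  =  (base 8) 1667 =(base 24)1FF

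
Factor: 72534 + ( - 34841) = 37693 = 37693^1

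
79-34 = 45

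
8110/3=2703+ 1/3= 2703.33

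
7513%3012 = 1489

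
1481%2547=1481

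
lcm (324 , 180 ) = 1620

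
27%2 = 1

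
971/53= 971/53 = 18.32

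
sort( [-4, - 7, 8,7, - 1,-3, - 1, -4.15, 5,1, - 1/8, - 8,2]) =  [-8 , - 7, - 4.15, - 4, - 3 , - 1,  -  1,-1/8 , 1,2 , 5, 7 , 8]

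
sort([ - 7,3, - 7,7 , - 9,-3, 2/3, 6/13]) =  [ - 9,  -  7,-7, - 3, 6/13,  2/3, 3,7 ]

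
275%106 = 63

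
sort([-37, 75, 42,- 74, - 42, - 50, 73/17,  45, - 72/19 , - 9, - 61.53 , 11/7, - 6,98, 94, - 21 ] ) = [- 74,-61.53,-50, - 42 , - 37,-21, - 9, - 6, - 72/19, 11/7,  73/17,42,  45,75,  94, 98]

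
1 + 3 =4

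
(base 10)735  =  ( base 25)14A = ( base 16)2df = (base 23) 18m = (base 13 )447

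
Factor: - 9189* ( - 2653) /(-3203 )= - 24378417/3203 = -3^2 * 7^1*379^1*1021^1*3203^(-1)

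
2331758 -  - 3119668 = 5451426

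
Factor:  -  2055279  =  -3^1*685093^1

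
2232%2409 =2232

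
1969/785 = 2 + 399/785 = 2.51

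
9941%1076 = 257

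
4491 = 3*1497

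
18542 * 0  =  0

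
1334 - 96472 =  - 95138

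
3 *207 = 621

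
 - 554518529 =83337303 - 637855832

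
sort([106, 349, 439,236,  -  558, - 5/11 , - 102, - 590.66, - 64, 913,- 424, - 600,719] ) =[  -  600, - 590.66,-558,  -  424, - 102 ,  -  64,-5/11 , 106, 236,349, 439,719,  913] 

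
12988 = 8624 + 4364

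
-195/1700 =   -  39/340 =- 0.11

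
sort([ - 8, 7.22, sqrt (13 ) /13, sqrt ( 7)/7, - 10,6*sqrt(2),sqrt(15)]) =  [ - 10, - 8,sqrt( 13 ) /13,sqrt (7)/7, sqrt(15) , 7.22, 6 * sqrt(2) ]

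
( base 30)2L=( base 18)49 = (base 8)121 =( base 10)81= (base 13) 63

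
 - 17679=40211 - 57890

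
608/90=6  +  34/45 =6.76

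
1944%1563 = 381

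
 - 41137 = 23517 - 64654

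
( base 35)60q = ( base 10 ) 7376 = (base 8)16320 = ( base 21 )GF5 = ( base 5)214001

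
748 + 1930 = 2678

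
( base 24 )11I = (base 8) 1152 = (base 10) 618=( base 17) 226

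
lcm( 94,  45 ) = 4230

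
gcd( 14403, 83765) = 1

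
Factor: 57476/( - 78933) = -2^2*3^ ( - 1 )*83^(-1)*317^ ( -1 )*14369^1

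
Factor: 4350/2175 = 2^1 = 2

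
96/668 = 24/167=0.14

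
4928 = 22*224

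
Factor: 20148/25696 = 2^ ( - 3)*3^1*11^( - 1 )*23^1 = 69/88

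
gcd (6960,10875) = 435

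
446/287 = 446/287 =1.55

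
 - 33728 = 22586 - 56314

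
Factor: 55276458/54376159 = 2^1*3^1*79^1*277^1*421^1 * 54376159^( - 1)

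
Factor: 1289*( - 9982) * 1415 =  -  2^1*5^1*7^1*23^1 * 31^1*283^1*1289^1 = - 18206519170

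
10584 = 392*27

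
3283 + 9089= 12372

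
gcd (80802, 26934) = 26934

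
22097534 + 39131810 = 61229344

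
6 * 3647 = 21882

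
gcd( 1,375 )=1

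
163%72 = 19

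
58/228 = 29/114 =0.25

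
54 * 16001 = 864054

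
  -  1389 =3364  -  4753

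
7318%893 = 174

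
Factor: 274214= 2^1*167^1*821^1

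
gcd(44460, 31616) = 988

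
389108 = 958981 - 569873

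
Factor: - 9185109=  - 3^1 *3061703^1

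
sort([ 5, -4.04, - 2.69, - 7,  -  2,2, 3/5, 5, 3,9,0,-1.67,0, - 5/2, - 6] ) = [ - 7, - 6,- 4.04 , -2.69, - 5/2, - 2, -1.67,0, 0, 3/5  ,  2 , 3,5, 5, 9 ]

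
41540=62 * 670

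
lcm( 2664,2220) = 13320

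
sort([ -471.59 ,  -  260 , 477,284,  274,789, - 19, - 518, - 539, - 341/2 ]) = [ - 539, - 518,-471.59 ,  -  260, - 341/2,-19, 274 , 284 , 477,789]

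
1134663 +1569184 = 2703847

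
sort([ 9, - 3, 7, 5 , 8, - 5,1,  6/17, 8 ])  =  [ - 5 ,-3,6/17, 1, 5, 7,  8, 8, 9] 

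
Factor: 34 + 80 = 114=2^1*3^1 * 19^1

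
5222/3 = 1740 + 2/3 = 1740.67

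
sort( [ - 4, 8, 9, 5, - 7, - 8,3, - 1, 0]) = [ - 8 , - 7,  -  4, - 1, 0, 3, 5, 8, 9]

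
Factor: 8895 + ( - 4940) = 5^1* 7^1*113^1 = 3955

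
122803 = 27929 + 94874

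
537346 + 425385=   962731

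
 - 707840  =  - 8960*79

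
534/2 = 267 =267.00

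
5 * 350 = 1750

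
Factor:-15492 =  - 2^2*3^1*1291^1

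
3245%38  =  15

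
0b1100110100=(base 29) s8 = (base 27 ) 13A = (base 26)15e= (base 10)820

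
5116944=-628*( - 8148) 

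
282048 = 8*35256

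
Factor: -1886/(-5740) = 2^( - 1)*5^( -1)*7^( -1) *23^1 = 23/70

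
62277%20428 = 993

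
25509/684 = 37 + 67/228 =37.29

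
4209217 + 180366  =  4389583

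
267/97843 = 267/97843 = 0.00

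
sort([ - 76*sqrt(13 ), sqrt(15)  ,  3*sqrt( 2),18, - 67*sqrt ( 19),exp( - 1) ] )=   [  -  67*sqrt( 19 ), - 76*sqrt(13 ), exp( - 1),sqrt( 15),3*sqrt( 2 ),18]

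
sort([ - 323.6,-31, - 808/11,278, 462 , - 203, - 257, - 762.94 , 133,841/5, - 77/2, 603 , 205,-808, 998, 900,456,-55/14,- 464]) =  [  -  808,  -  762.94 , - 464, - 323.6, - 257, - 203, - 808/11, - 77/2, - 31, - 55/14,133, 841/5,205,278,  456, 462, 603,900, 998]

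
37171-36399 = 772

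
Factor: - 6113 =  - 6113^1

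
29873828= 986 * 30298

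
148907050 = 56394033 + 92513017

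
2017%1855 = 162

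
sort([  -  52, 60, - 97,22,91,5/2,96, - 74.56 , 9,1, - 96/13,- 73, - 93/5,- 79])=[ - 97, - 79, - 74.56, - 73, - 52, - 93/5, - 96/13,1, 5/2, 9,22, 60,91,96]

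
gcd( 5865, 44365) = 5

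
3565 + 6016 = 9581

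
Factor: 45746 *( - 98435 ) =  - 4503007510 = - 2^1*5^1*89^1*257^1 * 19687^1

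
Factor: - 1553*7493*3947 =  - 45929774663 = - 59^1*127^1 * 1553^1*3947^1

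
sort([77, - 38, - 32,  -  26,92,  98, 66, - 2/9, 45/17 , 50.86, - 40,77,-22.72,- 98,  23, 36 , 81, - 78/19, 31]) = [ - 98 , - 40,-38, - 32, - 26, - 22.72, - 78/19  ,  -  2/9,45/17,23,31 , 36,50.86 , 66, 77, 77,81,92,98 ] 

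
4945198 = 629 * 7862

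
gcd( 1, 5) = 1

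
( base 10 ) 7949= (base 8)17415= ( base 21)I0B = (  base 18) 169b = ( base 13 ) 3806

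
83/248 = 83/248  =  0.33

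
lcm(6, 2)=6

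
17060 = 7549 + 9511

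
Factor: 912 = 2^4*3^1*19^1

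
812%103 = 91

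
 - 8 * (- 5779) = 46232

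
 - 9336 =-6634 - 2702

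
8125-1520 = 6605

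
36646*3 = 109938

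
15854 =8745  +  7109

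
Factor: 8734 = 2^1*11^1 * 397^1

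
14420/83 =14420/83 = 173.73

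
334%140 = 54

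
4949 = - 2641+7590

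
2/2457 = 2/2457  =  0.00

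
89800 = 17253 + 72547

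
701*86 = 60286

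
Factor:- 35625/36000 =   -  2^ ( - 5 )*3^( - 1)*5^1*19^1 = - 95/96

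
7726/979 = 7 + 873/979 = 7.89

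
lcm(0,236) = 0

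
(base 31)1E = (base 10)45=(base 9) 50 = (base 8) 55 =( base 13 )36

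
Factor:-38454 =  - 2^1*3^1*13^1*17^1*29^1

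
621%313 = 308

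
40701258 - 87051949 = - 46350691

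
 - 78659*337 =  - 26508083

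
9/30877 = 9/30877 = 0.00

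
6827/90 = 6827/90 = 75.86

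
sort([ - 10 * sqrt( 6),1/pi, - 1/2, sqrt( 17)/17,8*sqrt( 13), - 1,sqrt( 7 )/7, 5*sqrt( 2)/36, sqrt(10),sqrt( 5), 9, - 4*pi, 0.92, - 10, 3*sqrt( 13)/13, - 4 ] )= [ - 10*sqrt(6),- 4*pi , - 10, - 4, - 1, - 1/2, 5* sqrt( 2 )/36,sqrt( 17)/17 , 1/pi,sqrt( 7)/7 , 3* sqrt( 13)/13, 0.92,sqrt( 5 ), sqrt(10), 9, 8*  sqrt(13) ]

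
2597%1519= 1078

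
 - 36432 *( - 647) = 23571504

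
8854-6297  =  2557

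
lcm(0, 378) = 0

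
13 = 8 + 5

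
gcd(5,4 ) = 1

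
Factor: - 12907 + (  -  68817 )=-81724 = - 2^2*20431^1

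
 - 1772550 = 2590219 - 4362769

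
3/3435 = 1/1145 = 0.00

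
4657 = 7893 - 3236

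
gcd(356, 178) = 178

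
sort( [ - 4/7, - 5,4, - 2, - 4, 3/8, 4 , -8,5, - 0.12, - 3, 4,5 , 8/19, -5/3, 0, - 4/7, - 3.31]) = [ - 8, -5, - 4, - 3.31, - 3, - 2,-5/3, - 4/7, - 4/7,-0.12,0,3/8, 8/19,4,  4,  4, 5,5]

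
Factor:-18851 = -7^1*2693^1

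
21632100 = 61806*350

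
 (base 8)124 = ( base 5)314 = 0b1010100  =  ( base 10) 84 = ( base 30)2o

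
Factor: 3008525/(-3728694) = -2^( - 1 ) * 3^( -1 )* 5^2*13^1*73^(-1 )*8513^( - 1)*9257^1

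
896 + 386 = 1282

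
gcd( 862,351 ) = 1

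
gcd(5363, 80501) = 1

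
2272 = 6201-3929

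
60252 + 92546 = 152798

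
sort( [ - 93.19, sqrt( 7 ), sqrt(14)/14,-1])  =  [-93.19, - 1,sqrt( 14 ) /14,  sqrt (7)] 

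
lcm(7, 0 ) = 0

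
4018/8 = 2009/4 = 502.25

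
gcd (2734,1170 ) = 2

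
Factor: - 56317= - 199^1* 283^1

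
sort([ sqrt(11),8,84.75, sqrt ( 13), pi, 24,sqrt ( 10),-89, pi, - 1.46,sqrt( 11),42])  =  [ - 89, - 1.46,pi,pi, sqrt(10 ), sqrt( 11), sqrt(11 ),sqrt( 13 ), 8,24, 42, 84.75]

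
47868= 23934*2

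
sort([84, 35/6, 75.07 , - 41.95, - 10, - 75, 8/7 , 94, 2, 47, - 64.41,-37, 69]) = [-75, - 64.41,-41.95,  -  37, - 10, 8/7, 2,35/6, 47, 69, 75.07, 84,94] 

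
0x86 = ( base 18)78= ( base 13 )A4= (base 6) 342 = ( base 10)134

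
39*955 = 37245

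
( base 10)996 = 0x3e4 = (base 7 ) 2622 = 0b1111100100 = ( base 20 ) 29g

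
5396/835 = 5396/835 =6.46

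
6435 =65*99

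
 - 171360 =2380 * ( - 72) 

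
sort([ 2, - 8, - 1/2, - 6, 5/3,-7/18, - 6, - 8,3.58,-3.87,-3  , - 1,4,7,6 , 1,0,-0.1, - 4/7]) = [- 8, - 8, - 6, - 6, - 3.87, - 3, - 1,- 4/7, - 1/2, - 7/18, - 0.1, 0,1 , 5/3,2,3.58,4, 6,7] 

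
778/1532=389/766= 0.51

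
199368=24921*8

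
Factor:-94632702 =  - 2^1*3^1*15772117^1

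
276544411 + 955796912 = 1232341323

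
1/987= 1/987 = 0.00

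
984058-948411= 35647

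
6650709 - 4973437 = 1677272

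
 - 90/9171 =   -  10/1019  =  - 0.01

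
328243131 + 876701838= 1204944969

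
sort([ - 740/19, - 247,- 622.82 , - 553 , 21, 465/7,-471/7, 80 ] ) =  [-622.82,-553,-247, - 471/7, - 740/19, 21, 465/7,80] 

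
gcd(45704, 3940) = 788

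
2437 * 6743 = 16432691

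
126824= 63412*2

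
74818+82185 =157003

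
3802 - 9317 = -5515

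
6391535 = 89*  71815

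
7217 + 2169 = 9386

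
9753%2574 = 2031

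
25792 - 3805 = 21987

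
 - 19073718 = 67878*( - 281)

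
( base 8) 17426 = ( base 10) 7958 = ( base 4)1330112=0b1111100010110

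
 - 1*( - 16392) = 16392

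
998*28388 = 28331224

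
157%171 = 157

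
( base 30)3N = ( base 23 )4L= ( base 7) 221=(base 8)161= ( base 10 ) 113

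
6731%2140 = 311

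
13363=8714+4649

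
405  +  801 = 1206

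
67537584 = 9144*7386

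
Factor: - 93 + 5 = - 88 =- 2^3 * 11^1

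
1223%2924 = 1223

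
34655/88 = 34655/88 = 393.81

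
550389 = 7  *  78627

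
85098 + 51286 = 136384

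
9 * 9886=88974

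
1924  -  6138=  -  4214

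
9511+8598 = 18109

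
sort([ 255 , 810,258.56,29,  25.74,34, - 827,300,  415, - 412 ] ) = [ - 827, - 412, 25.74,29, 34,255,258.56, 300,  415,810 ]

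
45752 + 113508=159260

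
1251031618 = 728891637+522139981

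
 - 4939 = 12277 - 17216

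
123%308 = 123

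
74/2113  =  74/2113 = 0.04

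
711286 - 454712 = 256574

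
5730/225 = 382/15 = 25.47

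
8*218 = 1744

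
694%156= 70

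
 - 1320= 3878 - 5198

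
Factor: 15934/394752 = 2^( - 8)*3^( - 1 )*31^1 = 31/768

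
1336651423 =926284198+410367225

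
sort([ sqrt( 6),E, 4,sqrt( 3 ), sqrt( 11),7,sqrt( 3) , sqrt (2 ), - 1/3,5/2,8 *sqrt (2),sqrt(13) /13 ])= [ - 1/3,sqrt ( 13) /13,sqrt( 2),sqrt( 3),sqrt( 3), sqrt(6),5/2,E,sqrt(11 ), 4, 7, 8 * sqrt(2 ) ]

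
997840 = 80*12473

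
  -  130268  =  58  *(- 2246 )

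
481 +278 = 759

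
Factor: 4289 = 4289^1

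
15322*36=551592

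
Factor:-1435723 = -769^1*1867^1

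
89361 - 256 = 89105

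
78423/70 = 1120 + 23/70 = 1120.33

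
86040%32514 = 21012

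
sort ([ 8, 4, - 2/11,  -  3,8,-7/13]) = [ -3, - 7/13, - 2/11 , 4 , 8, 8 ] 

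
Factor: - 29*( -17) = 493 = 17^1*29^1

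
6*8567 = 51402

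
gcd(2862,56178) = 18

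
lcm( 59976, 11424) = 239904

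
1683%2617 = 1683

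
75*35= 2625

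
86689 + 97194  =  183883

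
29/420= 29/420 = 0.07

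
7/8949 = 7/8949 = 0.00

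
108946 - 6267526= -6158580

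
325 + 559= 884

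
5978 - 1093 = 4885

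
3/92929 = 3/92929 =0.00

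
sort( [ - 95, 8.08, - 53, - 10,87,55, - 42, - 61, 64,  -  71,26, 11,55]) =[ - 95, - 71, - 61, - 53 ,-42, - 10 , 8.08, 11,26, 55,55,64, 87]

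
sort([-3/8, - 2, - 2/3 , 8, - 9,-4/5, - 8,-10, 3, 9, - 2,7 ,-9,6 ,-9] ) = [ - 10, -9, - 9, - 9, -8, - 2,  -  2,-4/5, - 2/3, - 3/8,3,6,7,8,  9]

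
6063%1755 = 798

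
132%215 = 132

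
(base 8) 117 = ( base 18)47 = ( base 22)3D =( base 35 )29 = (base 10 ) 79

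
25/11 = 25/11 = 2.27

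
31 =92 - 61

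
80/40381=80/40381 = 0.00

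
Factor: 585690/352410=7^1*17^( - 1)*691^( - 1)*2789^1 = 19523/11747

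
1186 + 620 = 1806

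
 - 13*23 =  - 299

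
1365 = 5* 273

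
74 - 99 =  - 25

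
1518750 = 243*6250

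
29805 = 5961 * 5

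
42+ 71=113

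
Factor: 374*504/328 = 2^1*3^2*7^1*11^1*17^1*41^(- 1) = 23562/41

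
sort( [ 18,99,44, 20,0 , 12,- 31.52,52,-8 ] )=[ - 31.52, - 8,0,12 , 18,20,44,52, 99]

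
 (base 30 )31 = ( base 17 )56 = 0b1011011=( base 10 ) 91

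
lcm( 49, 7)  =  49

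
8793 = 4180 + 4613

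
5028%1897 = 1234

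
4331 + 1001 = 5332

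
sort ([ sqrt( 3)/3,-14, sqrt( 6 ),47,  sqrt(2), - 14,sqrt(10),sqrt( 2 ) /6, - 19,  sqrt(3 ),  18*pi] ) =[- 19, - 14, - 14,sqrt( 2) /6,  sqrt (3)/3,sqrt( 2),sqrt( 3), sqrt (6), sqrt( 10 ),47,  18 * pi ]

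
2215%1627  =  588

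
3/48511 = 3/48511 = 0.00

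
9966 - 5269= 4697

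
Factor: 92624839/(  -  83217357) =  - 3^(  -  2 )*131^ (- 1)*70583^(  -  1)*92624839^1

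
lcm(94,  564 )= 564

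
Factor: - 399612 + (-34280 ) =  - 2^2  *67^1*1619^1 = -  433892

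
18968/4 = 4742=4742.00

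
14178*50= 708900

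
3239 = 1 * 3239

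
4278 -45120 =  - 40842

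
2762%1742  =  1020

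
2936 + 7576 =10512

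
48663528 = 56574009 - 7910481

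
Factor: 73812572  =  2^2 *17^1*709^1*1531^1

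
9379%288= 163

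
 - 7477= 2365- 9842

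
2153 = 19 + 2134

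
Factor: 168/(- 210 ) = -2^2*5^( - 1 ) =-4/5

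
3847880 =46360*83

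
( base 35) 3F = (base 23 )55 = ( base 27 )4C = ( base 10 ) 120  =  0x78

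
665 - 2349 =-1684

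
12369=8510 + 3859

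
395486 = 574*689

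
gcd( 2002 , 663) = 13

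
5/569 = 5/569 = 0.01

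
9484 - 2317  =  7167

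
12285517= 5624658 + 6660859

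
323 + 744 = 1067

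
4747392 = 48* 98904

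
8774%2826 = 296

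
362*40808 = 14772496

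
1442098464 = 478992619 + 963105845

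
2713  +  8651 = 11364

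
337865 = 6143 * 55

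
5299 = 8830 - 3531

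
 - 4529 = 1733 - 6262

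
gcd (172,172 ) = 172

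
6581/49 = 134+15/49 =134.31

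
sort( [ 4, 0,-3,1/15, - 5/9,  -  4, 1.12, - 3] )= [ - 4 ,-3,-3, - 5/9,0,  1/15,1.12 , 4] 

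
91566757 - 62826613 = 28740144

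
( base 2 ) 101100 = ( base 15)2E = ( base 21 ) 22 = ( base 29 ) 1f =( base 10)44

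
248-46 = 202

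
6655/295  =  22 + 33/59 =22.56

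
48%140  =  48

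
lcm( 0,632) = 0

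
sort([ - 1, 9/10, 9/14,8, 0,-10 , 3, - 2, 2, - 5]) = [-10,-5,-2, -1,0,9/14, 9/10,2,3 , 8]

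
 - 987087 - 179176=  - 1166263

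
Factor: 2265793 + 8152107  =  2^2*5^2*104179^1 = 10417900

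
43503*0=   0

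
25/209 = 25/209  =  0.12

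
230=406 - 176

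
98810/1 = 98810  =  98810.00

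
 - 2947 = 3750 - 6697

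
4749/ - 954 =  - 5 + 7/318 = - 4.98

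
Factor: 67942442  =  2^1*19^1*239^1* 7481^1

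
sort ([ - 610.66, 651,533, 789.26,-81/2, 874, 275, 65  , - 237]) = [ -610.66, - 237, - 81/2,65,275,533,651, 789.26 , 874]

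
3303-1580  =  1723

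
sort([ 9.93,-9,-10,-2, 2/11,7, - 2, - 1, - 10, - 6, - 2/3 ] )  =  [-10, - 10, - 9,- 6, - 2 ,- 2, - 1,-2/3,2/11,7,9.93]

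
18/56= 9/28  =  0.32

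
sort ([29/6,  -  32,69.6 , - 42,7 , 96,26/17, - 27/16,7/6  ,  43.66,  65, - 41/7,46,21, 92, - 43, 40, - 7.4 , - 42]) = [ - 43, - 42, - 42, - 32, - 7.4,-41/7, - 27/16, 7/6, 26/17,29/6, 7, 21, 40, 43.66, 46 , 65,69.6, 92,96]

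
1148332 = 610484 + 537848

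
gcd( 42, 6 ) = 6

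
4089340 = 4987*820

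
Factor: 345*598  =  2^1*3^1*5^1*13^1*23^2  =  206310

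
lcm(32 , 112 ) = 224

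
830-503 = 327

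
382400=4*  95600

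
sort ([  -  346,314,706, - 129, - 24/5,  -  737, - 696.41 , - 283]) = [ - 737, - 696.41, - 346,  -  283, - 129, - 24/5, 314, 706]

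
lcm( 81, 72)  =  648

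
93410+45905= 139315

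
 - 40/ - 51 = 40/51 = 0.78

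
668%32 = 28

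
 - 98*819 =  - 80262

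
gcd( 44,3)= 1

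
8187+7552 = 15739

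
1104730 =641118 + 463612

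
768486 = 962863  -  194377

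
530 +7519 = 8049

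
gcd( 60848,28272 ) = 16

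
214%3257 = 214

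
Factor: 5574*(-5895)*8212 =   -  269835890760 = - 2^3*3^3*5^1 * 131^1*929^1*2053^1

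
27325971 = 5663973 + 21661998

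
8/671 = 8/671 = 0.01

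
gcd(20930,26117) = 91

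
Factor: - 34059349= - 47^1*79^1*9173^1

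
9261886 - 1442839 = 7819047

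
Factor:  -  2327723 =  - 2327723^1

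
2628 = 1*2628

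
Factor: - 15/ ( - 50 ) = 2^( - 1)*3^1*5^( - 1) = 3/10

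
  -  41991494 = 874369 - 42865863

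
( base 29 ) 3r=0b1110010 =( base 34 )3c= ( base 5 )424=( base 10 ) 114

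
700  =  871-171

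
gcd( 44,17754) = 22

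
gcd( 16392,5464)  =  5464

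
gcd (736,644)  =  92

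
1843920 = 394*4680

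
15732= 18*874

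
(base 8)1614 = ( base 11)756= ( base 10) 908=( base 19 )29f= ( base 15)408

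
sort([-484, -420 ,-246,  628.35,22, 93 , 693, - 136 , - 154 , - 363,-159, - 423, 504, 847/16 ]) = [ - 484, - 423, - 420, - 363, - 246, - 159, - 154, - 136, 22, 847/16,93,504, 628.35, 693]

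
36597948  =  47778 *766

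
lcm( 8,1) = 8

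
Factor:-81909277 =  - 2099^1*39023^1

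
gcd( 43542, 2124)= 1062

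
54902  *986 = 54133372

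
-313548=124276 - 437824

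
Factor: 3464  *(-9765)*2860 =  - 96742245600 = - 2^5*3^2*5^2*7^1*11^1 * 13^1*31^1*433^1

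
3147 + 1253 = 4400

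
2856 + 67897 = 70753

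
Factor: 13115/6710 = 43/22 = 2^ ( - 1 )*11^( - 1)*43^1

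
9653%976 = 869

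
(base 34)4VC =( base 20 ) E4A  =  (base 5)140230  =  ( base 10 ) 5690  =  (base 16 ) 163A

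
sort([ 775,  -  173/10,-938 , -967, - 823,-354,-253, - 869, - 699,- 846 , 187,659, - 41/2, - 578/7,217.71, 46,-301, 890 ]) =[ - 967,-938,  -  869, - 846, - 823,-699  ,-354, - 301, - 253,-578/7,-41/2,-173/10 , 46, 187 , 217.71,659,775,890] 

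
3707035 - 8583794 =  - 4876759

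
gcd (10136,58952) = 8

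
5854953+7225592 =13080545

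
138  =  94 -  - 44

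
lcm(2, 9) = 18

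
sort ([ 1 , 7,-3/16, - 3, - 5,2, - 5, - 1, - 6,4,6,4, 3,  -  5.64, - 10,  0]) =[ - 10, - 6, - 5.64, - 5, - 5, - 3, - 1, - 3/16,0,1,2,3,4, 4,6 , 7] 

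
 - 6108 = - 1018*6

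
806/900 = 403/450 =0.90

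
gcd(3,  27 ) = 3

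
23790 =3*7930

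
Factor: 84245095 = 5^1*11^1*1531729^1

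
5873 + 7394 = 13267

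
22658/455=22658/455   =  49.80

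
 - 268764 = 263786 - 532550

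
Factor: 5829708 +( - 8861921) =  - 3032213^1 = - 3032213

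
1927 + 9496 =11423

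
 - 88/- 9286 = 44/4643 = 0.01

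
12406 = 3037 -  - 9369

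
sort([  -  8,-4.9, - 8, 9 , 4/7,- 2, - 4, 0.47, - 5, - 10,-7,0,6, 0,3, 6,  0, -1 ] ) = [ - 10 , - 8, - 8, - 7 ,-5, - 4.9, - 4, - 2, - 1,0,0,0,0.47, 4/7 , 3, 6,6,  9] 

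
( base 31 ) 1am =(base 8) 2415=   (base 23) 2A5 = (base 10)1293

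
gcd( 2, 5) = 1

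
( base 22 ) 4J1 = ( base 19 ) 69i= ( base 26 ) 3CF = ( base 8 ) 4463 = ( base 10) 2355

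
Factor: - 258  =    -  2^1*3^1*43^1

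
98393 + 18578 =116971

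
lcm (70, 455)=910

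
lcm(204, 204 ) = 204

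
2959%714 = 103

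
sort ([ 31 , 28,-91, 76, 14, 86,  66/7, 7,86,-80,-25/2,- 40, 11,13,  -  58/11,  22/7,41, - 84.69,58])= [-91 ,-84.69,  -  80,-40 ,  -  25/2, - 58/11 , 22/7 , 7,66/7 , 11, 13,14, 28, 31 , 41,58,76 , 86, 86]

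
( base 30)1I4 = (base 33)1ap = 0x5A4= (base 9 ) 1874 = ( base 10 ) 1444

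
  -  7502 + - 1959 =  - 9461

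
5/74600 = 1/14920 = 0.00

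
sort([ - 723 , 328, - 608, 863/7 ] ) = [ - 723,-608,863/7 , 328]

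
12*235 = 2820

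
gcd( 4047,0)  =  4047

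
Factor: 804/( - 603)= - 2^2 * 3^( - 1)  =  - 4/3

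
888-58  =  830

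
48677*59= 2871943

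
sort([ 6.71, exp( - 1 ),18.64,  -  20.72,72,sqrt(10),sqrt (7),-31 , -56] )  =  [ - 56,-31, - 20.72,exp(  -  1), sqrt(7),sqrt( 10 ),6.71, 18.64,72]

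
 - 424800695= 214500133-639300828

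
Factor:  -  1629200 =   -  2^4*5^2*4073^1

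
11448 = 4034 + 7414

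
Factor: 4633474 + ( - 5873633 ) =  - 1240159^1 = - 1240159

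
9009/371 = 24 + 15/53= 24.28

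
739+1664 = 2403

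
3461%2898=563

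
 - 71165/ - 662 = 107+ 1/2= 107.50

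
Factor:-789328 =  - 2^4*49333^1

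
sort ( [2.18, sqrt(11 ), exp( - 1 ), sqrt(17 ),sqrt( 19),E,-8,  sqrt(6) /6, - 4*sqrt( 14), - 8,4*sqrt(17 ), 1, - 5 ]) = [ - 4*sqrt(14 ), - 8  , - 8,  -  5, exp( - 1 ), sqrt(6 )/6 , 1,  2.18, E, sqrt( 11 ),sqrt(17 ), sqrt( 19), 4*sqrt( 17) ]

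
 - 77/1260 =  - 1 + 169/180 = - 0.06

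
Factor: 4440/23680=2^( - 4 )*3^1 = 3/16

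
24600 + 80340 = 104940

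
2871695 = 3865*743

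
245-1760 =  - 1515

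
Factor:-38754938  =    -  2^1*19377469^1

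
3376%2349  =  1027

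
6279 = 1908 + 4371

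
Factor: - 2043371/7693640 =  - 2^( - 3)* 5^( - 1)* 11^1*431^2*192341^( - 1 ) 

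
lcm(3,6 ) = 6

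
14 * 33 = 462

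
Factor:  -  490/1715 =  - 2^1*7^( - 1 ) = - 2/7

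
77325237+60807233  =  138132470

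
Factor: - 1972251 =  - 3^2 * 31^1*7069^1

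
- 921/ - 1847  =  921/1847 = 0.50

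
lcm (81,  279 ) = 2511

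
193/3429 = 193/3429 = 0.06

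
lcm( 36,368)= 3312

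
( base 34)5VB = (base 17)16BB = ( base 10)6845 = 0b1101010111101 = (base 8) 15275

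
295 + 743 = 1038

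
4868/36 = 1217/9 = 135.22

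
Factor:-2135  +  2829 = 2^1*347^1 = 694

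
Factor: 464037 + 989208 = 3^1*5^1*17^1*41^1*139^1  =  1453245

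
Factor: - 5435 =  - 5^1*1087^1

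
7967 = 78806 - 70839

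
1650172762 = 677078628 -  - 973094134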